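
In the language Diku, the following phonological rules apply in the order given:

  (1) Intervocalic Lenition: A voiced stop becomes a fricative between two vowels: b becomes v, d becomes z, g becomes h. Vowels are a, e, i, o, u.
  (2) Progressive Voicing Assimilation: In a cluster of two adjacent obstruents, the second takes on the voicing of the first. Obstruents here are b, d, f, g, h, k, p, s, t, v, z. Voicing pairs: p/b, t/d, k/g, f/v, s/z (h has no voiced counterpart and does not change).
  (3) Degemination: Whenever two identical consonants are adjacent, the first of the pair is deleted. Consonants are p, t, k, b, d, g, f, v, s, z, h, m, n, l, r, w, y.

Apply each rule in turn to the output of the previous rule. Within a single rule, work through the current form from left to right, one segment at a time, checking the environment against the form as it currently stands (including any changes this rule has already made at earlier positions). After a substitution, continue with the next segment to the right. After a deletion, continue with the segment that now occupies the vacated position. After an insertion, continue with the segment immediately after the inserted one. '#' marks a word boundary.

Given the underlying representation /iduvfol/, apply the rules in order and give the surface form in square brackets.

(1) Intervocalic Lenition: [iduvfol] → [izuvfol]
(2) Progressive Voicing Assimilation: [izuvfol] → [izuvvol]
(3) Degemination: [izuvvol] → [izuvol]

[izuvol]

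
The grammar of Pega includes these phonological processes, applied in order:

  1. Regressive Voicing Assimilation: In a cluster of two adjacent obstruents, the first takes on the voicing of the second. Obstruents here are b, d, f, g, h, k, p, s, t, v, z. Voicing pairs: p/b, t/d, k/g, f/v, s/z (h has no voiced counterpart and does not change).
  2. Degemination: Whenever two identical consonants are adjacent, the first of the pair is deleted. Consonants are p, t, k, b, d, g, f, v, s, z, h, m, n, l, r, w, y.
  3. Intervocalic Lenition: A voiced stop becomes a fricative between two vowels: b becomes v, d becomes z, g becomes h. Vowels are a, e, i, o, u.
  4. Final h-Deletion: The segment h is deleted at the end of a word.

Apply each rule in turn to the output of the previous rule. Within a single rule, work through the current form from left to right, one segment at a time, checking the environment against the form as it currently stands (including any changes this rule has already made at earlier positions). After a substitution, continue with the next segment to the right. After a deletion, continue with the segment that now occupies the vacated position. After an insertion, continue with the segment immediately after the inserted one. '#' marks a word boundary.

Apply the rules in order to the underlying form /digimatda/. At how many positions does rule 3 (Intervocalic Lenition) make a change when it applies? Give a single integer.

1 Regressive Voicing Assimilation: [digimatda] → [digimadda]
2 Degemination: [digimadda] → [digimada]
3 Intervocalic Lenition: [digimada] → [dihimaza]
4 Final h-Deletion: no change — [dihimaza]
Rule 3 changed 2 position(s).

2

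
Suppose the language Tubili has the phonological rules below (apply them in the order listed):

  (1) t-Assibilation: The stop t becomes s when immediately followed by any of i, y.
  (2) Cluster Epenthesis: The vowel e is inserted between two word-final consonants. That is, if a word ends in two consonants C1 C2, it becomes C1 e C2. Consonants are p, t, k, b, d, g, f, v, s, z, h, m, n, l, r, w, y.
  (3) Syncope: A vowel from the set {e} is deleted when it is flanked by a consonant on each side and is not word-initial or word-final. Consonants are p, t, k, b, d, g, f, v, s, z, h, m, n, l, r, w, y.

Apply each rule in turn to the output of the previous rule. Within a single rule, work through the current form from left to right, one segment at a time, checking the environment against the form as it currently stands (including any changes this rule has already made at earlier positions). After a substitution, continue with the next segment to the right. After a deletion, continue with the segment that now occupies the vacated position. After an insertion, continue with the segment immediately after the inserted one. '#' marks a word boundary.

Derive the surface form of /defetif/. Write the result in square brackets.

(1) t-Assibilation: [defetif] → [defesif]
(2) Cluster Epenthesis: no change — [defesif]
(3) Syncope: [defesif] → [dfsif]

[dfsif]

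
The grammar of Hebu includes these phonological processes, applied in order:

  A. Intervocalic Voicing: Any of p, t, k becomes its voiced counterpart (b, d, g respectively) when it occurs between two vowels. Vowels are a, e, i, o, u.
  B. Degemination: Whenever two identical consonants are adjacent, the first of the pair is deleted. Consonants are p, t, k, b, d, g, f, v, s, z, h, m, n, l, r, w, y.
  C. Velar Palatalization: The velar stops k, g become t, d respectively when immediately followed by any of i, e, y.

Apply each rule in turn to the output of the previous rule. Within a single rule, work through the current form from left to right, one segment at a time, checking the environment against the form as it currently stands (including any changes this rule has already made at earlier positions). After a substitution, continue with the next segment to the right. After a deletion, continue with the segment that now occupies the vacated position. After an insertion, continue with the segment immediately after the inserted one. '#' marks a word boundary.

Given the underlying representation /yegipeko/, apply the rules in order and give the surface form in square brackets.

A Intervocalic Voicing: [yegipeko] → [yegibego]
B Degemination: no change — [yegibego]
C Velar Palatalization: [yegibego] → [yedibego]

[yedibego]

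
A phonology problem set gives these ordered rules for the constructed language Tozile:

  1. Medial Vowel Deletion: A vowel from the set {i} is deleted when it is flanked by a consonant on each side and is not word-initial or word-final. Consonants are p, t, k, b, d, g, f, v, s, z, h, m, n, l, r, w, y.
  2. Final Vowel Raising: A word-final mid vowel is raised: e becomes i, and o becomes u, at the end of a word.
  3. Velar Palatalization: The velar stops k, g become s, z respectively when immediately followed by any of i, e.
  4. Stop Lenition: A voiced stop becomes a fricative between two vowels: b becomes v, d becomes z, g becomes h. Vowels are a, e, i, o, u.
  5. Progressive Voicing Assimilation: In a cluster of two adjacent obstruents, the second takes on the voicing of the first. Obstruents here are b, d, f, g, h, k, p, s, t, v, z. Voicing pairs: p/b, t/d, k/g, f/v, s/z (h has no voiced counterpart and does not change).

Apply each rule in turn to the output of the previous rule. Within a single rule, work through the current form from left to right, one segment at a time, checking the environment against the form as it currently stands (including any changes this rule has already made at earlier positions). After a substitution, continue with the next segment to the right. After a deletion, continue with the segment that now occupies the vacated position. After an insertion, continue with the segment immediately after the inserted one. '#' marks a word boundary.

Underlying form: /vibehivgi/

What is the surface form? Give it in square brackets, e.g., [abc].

1 Medial Vowel Deletion: [vibehivgi] → [vbehvgi]
2 Final Vowel Raising: no change — [vbehvgi]
3 Velar Palatalization: [vbehvgi] → [vbehvzi]
4 Stop Lenition: no change — [vbehvzi]
5 Progressive Voicing Assimilation: [vbehvzi] → [vbehfsi]

[vbehfsi]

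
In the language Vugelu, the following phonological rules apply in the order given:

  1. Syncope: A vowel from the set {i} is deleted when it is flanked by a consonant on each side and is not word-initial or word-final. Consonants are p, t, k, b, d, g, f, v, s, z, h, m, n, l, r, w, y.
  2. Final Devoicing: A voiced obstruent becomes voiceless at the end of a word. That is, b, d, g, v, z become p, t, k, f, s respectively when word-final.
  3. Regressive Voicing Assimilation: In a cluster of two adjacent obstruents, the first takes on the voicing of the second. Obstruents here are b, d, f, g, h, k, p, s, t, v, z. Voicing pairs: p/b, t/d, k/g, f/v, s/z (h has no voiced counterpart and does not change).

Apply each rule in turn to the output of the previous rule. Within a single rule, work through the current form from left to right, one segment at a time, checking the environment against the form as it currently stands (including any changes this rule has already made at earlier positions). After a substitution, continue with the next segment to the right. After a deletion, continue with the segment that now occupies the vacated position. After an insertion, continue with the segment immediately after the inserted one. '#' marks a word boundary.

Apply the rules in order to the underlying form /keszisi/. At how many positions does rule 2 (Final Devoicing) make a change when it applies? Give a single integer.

0

1 Syncope: [keszisi] → [keszsi]
2 Final Devoicing: no change — [keszsi]
3 Regressive Voicing Assimilation: [keszsi] → [kezssi]
Rule 2 changed 0 position(s).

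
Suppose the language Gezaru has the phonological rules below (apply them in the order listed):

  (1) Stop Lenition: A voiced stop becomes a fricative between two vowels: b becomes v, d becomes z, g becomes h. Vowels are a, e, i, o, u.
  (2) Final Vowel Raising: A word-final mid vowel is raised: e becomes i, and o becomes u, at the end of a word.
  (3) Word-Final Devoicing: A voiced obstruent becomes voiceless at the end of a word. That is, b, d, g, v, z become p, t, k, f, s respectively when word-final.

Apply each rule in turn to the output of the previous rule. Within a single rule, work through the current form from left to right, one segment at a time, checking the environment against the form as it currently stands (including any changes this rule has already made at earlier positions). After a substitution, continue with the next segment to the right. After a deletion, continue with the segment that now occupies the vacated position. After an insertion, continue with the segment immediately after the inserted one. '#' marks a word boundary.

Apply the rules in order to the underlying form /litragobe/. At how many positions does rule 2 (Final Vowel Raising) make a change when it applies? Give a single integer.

1

(1) Stop Lenition: [litragobe] → [litrahove]
(2) Final Vowel Raising: [litrahove] → [litrahovi]
(3) Word-Final Devoicing: no change — [litrahovi]
Rule 2 changed 1 position(s).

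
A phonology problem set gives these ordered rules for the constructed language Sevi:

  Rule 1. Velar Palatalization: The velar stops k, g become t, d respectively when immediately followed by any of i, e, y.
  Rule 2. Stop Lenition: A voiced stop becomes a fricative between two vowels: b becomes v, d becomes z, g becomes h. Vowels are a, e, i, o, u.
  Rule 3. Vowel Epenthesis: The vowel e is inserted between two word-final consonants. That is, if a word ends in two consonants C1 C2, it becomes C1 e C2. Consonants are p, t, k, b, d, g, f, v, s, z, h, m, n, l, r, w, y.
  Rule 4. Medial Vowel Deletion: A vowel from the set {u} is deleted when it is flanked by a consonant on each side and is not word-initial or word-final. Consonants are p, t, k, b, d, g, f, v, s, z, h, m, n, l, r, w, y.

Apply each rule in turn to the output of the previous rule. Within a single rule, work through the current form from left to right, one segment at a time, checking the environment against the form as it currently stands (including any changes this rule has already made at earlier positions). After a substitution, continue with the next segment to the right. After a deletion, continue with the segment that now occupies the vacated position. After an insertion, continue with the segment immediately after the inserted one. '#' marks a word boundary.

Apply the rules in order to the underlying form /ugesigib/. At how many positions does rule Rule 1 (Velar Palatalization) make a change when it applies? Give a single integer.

Rule 1 Velar Palatalization: [ugesigib] → [udesidib]
Rule 2 Stop Lenition: [udesidib] → [uzesizib]
Rule 3 Vowel Epenthesis: no change — [uzesizib]
Rule 4 Medial Vowel Deletion: no change — [uzesizib]
Rule Rule 1 changed 2 position(s).

2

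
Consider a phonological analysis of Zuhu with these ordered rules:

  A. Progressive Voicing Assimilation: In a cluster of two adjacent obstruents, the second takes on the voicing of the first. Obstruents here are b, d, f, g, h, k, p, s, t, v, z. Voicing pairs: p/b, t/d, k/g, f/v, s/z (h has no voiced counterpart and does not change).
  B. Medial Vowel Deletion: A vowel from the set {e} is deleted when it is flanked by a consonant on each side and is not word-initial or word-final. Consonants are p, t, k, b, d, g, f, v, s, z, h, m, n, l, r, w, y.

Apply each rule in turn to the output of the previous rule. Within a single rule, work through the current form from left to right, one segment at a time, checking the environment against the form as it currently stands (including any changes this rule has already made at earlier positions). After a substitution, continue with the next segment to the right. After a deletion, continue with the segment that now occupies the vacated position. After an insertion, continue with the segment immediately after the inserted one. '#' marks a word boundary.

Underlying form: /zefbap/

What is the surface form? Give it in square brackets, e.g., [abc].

A Progressive Voicing Assimilation: [zefbap] → [zefpap]
B Medial Vowel Deletion: [zefpap] → [zfpap]

[zfpap]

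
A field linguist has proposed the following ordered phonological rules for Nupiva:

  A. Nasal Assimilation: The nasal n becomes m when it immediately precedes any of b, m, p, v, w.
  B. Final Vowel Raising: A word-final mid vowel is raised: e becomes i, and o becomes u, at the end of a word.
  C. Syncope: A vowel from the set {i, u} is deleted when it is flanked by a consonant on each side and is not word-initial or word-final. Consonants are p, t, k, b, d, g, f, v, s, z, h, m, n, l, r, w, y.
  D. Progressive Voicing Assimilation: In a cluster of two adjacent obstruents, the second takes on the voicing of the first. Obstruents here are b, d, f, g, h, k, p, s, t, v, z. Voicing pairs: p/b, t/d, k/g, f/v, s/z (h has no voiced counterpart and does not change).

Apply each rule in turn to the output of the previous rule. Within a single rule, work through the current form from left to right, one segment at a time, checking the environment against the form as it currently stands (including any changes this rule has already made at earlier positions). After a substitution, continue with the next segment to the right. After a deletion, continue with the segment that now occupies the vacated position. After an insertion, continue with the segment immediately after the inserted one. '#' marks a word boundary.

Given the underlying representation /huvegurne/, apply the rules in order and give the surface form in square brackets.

A Nasal Assimilation: no change — [huvegurne]
B Final Vowel Raising: [huvegurne] → [huvegurni]
C Syncope: [huvegurni] → [hvegrni]
D Progressive Voicing Assimilation: [hvegrni] → [hfegrni]

[hfegrni]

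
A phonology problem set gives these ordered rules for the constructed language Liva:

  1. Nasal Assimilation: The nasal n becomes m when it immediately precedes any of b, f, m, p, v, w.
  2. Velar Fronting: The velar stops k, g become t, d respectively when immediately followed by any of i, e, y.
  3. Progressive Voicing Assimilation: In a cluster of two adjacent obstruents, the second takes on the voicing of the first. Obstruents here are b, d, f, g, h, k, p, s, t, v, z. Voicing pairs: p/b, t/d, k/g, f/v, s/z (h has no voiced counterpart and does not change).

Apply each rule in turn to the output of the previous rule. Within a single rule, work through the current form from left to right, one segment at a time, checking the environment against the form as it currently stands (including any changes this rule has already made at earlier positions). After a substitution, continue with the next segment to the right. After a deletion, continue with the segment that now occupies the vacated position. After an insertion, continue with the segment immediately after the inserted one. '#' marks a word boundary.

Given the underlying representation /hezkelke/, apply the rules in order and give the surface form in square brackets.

[hezdelte]

1 Nasal Assimilation: no change — [hezkelke]
2 Velar Fronting: [hezkelke] → [heztelte]
3 Progressive Voicing Assimilation: [heztelte] → [hezdelte]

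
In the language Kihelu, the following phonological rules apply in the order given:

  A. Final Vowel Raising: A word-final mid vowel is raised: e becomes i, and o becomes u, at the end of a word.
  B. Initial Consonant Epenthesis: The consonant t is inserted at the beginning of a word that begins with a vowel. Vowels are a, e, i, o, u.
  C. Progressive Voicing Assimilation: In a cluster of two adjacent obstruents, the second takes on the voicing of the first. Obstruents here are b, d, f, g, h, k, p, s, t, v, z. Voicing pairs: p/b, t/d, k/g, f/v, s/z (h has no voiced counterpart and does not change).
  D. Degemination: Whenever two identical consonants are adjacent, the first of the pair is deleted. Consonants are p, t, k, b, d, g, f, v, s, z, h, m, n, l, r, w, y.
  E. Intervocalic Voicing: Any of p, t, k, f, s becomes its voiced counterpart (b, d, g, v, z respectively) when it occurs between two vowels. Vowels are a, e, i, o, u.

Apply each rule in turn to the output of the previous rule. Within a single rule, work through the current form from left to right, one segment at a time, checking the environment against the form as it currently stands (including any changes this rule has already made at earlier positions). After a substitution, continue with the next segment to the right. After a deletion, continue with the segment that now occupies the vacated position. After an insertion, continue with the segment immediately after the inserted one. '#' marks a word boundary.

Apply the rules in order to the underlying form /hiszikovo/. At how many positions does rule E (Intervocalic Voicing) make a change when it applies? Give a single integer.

2

A Final Vowel Raising: [hiszikovo] → [hiszikovu]
B Initial Consonant Epenthesis: no change — [hiszikovu]
C Progressive Voicing Assimilation: [hiszikovu] → [hissikovu]
D Degemination: [hissikovu] → [hisikovu]
E Intervocalic Voicing: [hisikovu] → [hizigovu]
Rule E changed 2 position(s).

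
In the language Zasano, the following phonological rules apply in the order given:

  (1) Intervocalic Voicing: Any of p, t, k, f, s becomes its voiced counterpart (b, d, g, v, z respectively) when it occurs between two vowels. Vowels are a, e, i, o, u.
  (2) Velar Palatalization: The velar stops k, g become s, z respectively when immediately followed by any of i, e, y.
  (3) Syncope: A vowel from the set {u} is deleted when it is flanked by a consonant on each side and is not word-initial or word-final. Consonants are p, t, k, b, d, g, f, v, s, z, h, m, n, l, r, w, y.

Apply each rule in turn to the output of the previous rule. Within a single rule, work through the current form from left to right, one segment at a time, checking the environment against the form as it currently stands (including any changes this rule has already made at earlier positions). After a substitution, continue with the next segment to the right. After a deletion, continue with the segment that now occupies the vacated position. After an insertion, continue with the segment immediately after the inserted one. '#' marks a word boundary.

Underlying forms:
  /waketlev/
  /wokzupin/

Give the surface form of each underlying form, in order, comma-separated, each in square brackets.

[wazetlev], [wokzbin]

/waketlev/:
  (1) Intervocalic Voicing: [waketlev] → [wagetlev]
  (2) Velar Palatalization: [wagetlev] → [wazetlev]
  (3) Syncope: no change — [wazetlev]
/wokzupin/:
  (1) Intervocalic Voicing: [wokzupin] → [wokzubin]
  (2) Velar Palatalization: no change — [wokzubin]
  (3) Syncope: [wokzubin] → [wokzbin]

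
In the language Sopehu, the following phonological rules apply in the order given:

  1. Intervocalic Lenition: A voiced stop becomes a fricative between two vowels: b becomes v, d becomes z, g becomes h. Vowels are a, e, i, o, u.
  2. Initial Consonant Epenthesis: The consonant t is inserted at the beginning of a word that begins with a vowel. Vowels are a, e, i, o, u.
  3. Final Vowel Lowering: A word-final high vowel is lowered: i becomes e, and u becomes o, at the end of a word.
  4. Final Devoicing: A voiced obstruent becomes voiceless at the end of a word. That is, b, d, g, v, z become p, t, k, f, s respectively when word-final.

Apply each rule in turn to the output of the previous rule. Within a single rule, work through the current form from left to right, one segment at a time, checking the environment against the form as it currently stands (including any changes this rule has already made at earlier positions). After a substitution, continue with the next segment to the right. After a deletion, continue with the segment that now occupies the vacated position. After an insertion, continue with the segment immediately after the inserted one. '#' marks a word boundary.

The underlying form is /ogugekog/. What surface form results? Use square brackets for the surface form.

1 Intervocalic Lenition: [ogugekog] → [ohuhekog]
2 Initial Consonant Epenthesis: [ohuhekog] → [tohuhekog]
3 Final Vowel Lowering: no change — [tohuhekog]
4 Final Devoicing: [tohuhekog] → [tohuhekok]

[tohuhekok]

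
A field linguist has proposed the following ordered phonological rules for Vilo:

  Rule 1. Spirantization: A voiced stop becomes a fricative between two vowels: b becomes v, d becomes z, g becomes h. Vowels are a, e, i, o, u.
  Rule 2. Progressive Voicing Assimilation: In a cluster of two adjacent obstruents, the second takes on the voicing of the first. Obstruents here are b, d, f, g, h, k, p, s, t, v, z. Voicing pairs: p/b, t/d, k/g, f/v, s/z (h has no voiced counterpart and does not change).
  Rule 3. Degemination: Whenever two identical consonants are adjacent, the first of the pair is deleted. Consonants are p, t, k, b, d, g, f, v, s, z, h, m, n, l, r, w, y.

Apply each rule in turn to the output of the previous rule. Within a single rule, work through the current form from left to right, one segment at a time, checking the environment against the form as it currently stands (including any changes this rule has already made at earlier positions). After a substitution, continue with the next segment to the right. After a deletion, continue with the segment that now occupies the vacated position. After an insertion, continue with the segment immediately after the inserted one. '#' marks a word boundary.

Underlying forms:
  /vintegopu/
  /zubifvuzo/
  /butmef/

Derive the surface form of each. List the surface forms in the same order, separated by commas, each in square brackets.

[vintehopu], [zuvifuzo], [butmef]

/vintegopu/:
  Rule 1 Spirantization: [vintegopu] → [vintehopu]
  Rule 2 Progressive Voicing Assimilation: no change — [vintehopu]
  Rule 3 Degemination: no change — [vintehopu]
/zubifvuzo/:
  Rule 1 Spirantization: [zubifvuzo] → [zuvifvuzo]
  Rule 2 Progressive Voicing Assimilation: [zuvifvuzo] → [zuviffuzo]
  Rule 3 Degemination: [zuviffuzo] → [zuvifuzo]
/butmef/:
  Rule 1 Spirantization: no change — [butmef]
  Rule 2 Progressive Voicing Assimilation: no change — [butmef]
  Rule 3 Degemination: no change — [butmef]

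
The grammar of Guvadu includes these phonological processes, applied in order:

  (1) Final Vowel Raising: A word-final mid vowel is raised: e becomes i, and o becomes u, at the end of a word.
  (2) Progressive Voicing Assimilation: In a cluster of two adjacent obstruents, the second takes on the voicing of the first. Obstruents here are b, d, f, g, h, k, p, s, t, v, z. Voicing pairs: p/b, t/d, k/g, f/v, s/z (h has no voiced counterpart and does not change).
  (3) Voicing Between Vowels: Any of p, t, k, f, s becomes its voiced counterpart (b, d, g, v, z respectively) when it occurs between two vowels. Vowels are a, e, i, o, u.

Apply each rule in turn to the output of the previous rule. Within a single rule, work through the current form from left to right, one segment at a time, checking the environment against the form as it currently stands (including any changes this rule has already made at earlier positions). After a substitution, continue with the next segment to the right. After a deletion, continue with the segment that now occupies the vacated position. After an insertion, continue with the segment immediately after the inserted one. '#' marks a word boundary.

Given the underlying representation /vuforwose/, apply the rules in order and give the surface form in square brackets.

(1) Final Vowel Raising: [vuforwose] → [vuforwosi]
(2) Progressive Voicing Assimilation: no change — [vuforwosi]
(3) Voicing Between Vowels: [vuforwosi] → [vuvorwozi]

[vuvorwozi]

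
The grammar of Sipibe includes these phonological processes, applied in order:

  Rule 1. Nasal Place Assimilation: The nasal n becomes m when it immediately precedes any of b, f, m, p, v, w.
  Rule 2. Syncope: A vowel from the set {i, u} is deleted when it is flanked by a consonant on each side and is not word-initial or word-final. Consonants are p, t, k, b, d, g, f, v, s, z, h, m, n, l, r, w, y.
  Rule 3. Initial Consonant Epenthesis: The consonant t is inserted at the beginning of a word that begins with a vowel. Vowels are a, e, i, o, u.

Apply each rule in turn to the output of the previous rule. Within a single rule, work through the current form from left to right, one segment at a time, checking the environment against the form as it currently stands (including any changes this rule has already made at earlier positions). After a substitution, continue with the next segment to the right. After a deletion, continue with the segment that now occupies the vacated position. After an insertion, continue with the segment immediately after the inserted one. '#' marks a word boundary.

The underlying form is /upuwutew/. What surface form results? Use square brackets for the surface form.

[tupwtew]

Rule 1 Nasal Place Assimilation: no change — [upuwutew]
Rule 2 Syncope: [upuwutew] → [upwtew]
Rule 3 Initial Consonant Epenthesis: [upwtew] → [tupwtew]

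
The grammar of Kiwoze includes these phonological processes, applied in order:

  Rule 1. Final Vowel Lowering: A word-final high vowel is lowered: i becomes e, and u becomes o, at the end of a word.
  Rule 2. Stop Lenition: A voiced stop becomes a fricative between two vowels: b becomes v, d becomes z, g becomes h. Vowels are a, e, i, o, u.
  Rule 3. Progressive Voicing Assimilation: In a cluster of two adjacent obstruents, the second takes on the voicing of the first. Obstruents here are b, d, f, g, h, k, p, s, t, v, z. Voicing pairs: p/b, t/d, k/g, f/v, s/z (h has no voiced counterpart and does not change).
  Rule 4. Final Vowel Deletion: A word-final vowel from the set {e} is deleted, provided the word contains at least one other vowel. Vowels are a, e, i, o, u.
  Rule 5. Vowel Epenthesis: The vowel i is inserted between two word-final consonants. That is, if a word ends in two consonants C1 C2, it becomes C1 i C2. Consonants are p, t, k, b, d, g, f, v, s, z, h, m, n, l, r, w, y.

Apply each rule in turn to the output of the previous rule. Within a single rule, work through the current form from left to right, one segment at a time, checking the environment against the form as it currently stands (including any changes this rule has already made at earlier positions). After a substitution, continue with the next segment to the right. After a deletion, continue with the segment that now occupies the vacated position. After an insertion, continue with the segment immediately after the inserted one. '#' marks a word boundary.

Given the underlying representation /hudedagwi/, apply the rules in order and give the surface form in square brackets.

[huzezagiw]

Rule 1 Final Vowel Lowering: [hudedagwi] → [hudedagwe]
Rule 2 Stop Lenition: [hudedagwe] → [huzezagwe]
Rule 3 Progressive Voicing Assimilation: no change — [huzezagwe]
Rule 4 Final Vowel Deletion: [huzezagwe] → [huzezagw]
Rule 5 Vowel Epenthesis: [huzezagw] → [huzezagiw]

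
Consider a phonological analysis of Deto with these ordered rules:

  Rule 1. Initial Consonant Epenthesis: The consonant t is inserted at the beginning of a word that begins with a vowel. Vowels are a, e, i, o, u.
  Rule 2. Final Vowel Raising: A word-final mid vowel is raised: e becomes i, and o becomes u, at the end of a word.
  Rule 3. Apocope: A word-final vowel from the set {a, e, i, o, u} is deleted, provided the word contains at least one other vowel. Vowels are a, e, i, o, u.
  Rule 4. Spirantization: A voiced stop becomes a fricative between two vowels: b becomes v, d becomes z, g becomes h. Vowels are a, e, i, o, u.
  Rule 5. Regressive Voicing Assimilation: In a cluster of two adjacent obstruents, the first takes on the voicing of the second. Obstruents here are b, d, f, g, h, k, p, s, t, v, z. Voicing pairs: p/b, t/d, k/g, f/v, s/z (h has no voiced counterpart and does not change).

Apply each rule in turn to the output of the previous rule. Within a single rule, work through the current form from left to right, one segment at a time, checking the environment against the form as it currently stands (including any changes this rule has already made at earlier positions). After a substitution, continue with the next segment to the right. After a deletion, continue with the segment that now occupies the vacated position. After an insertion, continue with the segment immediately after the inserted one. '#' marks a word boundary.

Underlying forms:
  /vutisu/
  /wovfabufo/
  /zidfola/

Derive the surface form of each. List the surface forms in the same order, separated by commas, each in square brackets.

[vutis], [woffavuf], [zitfol]

/vutisu/:
  Rule 1 Initial Consonant Epenthesis: no change — [vutisu]
  Rule 2 Final Vowel Raising: no change — [vutisu]
  Rule 3 Apocope: [vutisu] → [vutis]
  Rule 4 Spirantization: no change — [vutis]
  Rule 5 Regressive Voicing Assimilation: no change — [vutis]
/wovfabufo/:
  Rule 1 Initial Consonant Epenthesis: no change — [wovfabufo]
  Rule 2 Final Vowel Raising: [wovfabufo] → [wovfabufu]
  Rule 3 Apocope: [wovfabufu] → [wovfabuf]
  Rule 4 Spirantization: [wovfabuf] → [wovfavuf]
  Rule 5 Regressive Voicing Assimilation: [wovfavuf] → [woffavuf]
/zidfola/:
  Rule 1 Initial Consonant Epenthesis: no change — [zidfola]
  Rule 2 Final Vowel Raising: no change — [zidfola]
  Rule 3 Apocope: [zidfola] → [zidfol]
  Rule 4 Spirantization: no change — [zidfol]
  Rule 5 Regressive Voicing Assimilation: [zidfol] → [zitfol]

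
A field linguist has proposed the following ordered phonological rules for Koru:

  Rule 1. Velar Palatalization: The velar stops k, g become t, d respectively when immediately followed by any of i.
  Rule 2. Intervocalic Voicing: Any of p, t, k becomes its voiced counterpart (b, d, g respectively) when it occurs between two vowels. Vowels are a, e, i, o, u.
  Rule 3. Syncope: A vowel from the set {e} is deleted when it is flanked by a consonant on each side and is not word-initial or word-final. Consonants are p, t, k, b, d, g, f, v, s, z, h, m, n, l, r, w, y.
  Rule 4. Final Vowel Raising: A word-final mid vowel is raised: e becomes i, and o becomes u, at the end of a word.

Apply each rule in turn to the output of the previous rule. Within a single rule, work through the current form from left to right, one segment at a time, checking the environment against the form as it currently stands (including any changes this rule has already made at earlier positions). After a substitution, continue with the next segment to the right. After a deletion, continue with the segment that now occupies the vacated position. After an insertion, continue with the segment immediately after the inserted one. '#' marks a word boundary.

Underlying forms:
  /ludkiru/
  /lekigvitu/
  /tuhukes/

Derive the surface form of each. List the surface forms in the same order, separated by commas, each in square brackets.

/ludkiru/:
  Rule 1 Velar Palatalization: [ludkiru] → [ludtiru]
  Rule 2 Intervocalic Voicing: no change — [ludtiru]
  Rule 3 Syncope: no change — [ludtiru]
  Rule 4 Final Vowel Raising: no change — [ludtiru]
/lekigvitu/:
  Rule 1 Velar Palatalization: [lekigvitu] → [letigvitu]
  Rule 2 Intervocalic Voicing: [letigvitu] → [ledigvidu]
  Rule 3 Syncope: [ledigvidu] → [ldigvidu]
  Rule 4 Final Vowel Raising: no change — [ldigvidu]
/tuhukes/:
  Rule 1 Velar Palatalization: no change — [tuhukes]
  Rule 2 Intervocalic Voicing: [tuhukes] → [tuhuges]
  Rule 3 Syncope: [tuhuges] → [tuhugs]
  Rule 4 Final Vowel Raising: no change — [tuhugs]

[ludtiru], [ldigvidu], [tuhugs]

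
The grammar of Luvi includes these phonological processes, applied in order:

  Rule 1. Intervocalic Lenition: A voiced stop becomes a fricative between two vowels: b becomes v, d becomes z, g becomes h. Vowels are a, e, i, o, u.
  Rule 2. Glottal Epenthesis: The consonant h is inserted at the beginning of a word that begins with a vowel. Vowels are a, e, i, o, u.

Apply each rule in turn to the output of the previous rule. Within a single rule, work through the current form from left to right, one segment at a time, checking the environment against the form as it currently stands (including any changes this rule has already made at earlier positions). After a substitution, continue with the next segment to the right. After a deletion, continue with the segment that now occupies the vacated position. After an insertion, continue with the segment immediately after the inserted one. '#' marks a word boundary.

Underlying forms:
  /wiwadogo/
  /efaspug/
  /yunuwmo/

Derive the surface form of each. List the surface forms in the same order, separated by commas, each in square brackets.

/wiwadogo/:
  Rule 1 Intervocalic Lenition: [wiwadogo] → [wiwazoho]
  Rule 2 Glottal Epenthesis: no change — [wiwazoho]
/efaspug/:
  Rule 1 Intervocalic Lenition: no change — [efaspug]
  Rule 2 Glottal Epenthesis: [efaspug] → [hefaspug]
/yunuwmo/:
  Rule 1 Intervocalic Lenition: no change — [yunuwmo]
  Rule 2 Glottal Epenthesis: no change — [yunuwmo]

[wiwazoho], [hefaspug], [yunuwmo]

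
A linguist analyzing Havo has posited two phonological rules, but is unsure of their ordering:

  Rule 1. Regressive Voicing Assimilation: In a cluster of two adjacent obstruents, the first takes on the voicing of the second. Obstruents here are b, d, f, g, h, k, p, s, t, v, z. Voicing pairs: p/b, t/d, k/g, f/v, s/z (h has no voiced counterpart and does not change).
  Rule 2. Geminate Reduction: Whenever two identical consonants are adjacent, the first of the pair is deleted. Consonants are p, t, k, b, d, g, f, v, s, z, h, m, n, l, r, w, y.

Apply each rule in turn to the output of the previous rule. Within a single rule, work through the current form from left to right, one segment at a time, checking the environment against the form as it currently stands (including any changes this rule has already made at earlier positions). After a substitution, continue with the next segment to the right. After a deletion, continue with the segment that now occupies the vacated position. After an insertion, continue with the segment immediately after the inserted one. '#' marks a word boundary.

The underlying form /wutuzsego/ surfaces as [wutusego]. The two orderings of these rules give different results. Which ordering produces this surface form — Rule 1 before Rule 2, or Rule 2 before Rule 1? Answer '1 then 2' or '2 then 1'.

Order 1 then 2:
  1 Regressive Voicing Assimilation: [wutuzsego] → [wutussego]
  2 Geminate Reduction: [wutussego] → [wutusego]
  result: [wutusego]
Order 2 then 1:
  2 Geminate Reduction: no change — [wutuzsego]
  1 Regressive Voicing Assimilation: [wutuzsego] → [wutussego]
  result: [wutussego]

1 then 2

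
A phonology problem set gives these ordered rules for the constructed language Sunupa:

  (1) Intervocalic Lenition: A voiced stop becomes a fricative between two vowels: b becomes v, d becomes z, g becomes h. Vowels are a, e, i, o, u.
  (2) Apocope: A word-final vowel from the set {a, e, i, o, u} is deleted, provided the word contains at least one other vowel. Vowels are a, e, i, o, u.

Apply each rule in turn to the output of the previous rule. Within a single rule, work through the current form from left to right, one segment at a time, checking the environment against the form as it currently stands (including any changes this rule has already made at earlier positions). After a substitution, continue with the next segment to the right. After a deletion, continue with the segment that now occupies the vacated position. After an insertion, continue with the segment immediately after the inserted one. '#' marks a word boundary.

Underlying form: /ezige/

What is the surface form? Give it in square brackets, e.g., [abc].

[ezih]

(1) Intervocalic Lenition: [ezige] → [ezihe]
(2) Apocope: [ezihe] → [ezih]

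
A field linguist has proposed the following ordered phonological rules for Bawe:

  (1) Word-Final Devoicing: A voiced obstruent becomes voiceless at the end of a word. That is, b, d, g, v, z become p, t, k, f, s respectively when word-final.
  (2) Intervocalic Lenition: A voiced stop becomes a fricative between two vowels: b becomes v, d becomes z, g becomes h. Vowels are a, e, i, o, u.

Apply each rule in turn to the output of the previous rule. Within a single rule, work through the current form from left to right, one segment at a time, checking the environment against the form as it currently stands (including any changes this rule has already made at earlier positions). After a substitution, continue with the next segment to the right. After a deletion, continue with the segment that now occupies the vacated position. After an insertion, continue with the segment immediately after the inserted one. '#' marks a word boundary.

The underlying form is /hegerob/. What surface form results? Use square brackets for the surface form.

(1) Word-Final Devoicing: [hegerob] → [hegerop]
(2) Intervocalic Lenition: [hegerop] → [heherop]

[heherop]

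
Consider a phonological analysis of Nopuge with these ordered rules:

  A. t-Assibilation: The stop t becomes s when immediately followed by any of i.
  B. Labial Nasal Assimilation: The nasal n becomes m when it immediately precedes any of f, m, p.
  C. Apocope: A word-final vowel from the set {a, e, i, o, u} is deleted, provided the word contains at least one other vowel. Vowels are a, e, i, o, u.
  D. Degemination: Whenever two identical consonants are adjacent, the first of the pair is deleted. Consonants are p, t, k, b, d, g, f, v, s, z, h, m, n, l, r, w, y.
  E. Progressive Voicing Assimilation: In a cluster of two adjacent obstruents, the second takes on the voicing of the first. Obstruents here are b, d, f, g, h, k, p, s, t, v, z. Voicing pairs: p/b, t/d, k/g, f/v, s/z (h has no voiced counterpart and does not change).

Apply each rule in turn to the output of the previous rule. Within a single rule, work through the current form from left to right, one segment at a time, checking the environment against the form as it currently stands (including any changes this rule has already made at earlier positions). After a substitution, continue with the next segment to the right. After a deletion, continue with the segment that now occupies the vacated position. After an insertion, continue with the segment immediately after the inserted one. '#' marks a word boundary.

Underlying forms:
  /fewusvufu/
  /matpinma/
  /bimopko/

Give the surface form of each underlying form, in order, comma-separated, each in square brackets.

[fewusfuf], [matpim], [bimopk]

/fewusvufu/:
  A t-Assibilation: no change — [fewusvufu]
  B Labial Nasal Assimilation: no change — [fewusvufu]
  C Apocope: [fewusvufu] → [fewusvuf]
  D Degemination: no change — [fewusvuf]
  E Progressive Voicing Assimilation: [fewusvuf] → [fewusfuf]
/matpinma/:
  A t-Assibilation: no change — [matpinma]
  B Labial Nasal Assimilation: [matpinma] → [matpimma]
  C Apocope: [matpimma] → [matpimm]
  D Degemination: [matpimm] → [matpim]
  E Progressive Voicing Assimilation: no change — [matpim]
/bimopko/:
  A t-Assibilation: no change — [bimopko]
  B Labial Nasal Assimilation: no change — [bimopko]
  C Apocope: [bimopko] → [bimopk]
  D Degemination: no change — [bimopk]
  E Progressive Voicing Assimilation: no change — [bimopk]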